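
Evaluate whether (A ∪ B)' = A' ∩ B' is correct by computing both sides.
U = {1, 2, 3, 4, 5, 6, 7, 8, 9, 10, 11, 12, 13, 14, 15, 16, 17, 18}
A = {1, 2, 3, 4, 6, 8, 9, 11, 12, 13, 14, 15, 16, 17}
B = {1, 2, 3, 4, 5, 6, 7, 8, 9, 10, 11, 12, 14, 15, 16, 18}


LHS: A ∪ B = {1, 2, 3, 4, 5, 6, 7, 8, 9, 10, 11, 12, 13, 14, 15, 16, 17, 18}
(A ∪ B)' = U \ (A ∪ B) = ∅
A' = {5, 7, 10, 18}, B' = {13, 17}
Claimed RHS: A' ∩ B' = ∅
Identity is VALID: LHS = RHS = ∅ ✓

Identity is valid. (A ∪ B)' = A' ∩ B' = ∅


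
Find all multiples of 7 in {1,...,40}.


Checking each candidate:
Condition: multiples of 7 in {1,...,40}
Result = {7, 14, 21, 28, 35}

{7, 14, 21, 28, 35}


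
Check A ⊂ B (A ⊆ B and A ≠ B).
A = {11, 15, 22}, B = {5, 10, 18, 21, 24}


A ⊂ B requires: A ⊆ B AND A ≠ B.
A ⊆ B? No
A ⊄ B, so A is not a proper subset.

No, A is not a proper subset of B


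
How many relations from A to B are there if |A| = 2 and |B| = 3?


A relation from A to B is any subset of A × B.
|A × B| = 2 × 3 = 6
# relations = 2^|A × B| = 2^6 = 64

Number of relations = 64


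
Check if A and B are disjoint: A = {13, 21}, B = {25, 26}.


Disjoint means A ∩ B = ∅.
A ∩ B = ∅
A ∩ B = ∅, so A and B are disjoint.

Yes, A and B are disjoint


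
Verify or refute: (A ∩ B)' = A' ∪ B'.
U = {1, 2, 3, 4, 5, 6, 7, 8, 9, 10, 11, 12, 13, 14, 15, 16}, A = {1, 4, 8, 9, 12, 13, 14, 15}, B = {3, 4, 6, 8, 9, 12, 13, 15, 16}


LHS: A ∩ B = {4, 8, 9, 12, 13, 15}
(A ∩ B)' = U \ (A ∩ B) = {1, 2, 3, 5, 6, 7, 10, 11, 14, 16}
A' = {2, 3, 5, 6, 7, 10, 11, 16}, B' = {1, 2, 5, 7, 10, 11, 14}
Claimed RHS: A' ∪ B' = {1, 2, 3, 5, 6, 7, 10, 11, 14, 16}
Identity is VALID: LHS = RHS = {1, 2, 3, 5, 6, 7, 10, 11, 14, 16} ✓

Identity is valid. (A ∩ B)' = A' ∪ B' = {1, 2, 3, 5, 6, 7, 10, 11, 14, 16}


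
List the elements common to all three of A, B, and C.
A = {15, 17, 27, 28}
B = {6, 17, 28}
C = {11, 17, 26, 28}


A ∩ B = {17, 28}
(A ∩ B) ∩ C = {17, 28}

A ∩ B ∩ C = {17, 28}


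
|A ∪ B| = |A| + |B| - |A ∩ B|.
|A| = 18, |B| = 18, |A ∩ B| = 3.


|A ∪ B| = |A| + |B| - |A ∩ B|
= 18 + 18 - 3
= 33

|A ∪ B| = 33


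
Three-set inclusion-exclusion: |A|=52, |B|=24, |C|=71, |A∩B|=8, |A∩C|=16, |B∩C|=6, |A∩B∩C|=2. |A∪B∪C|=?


|A∪B∪C| = |A|+|B|+|C| - |A∩B|-|A∩C|-|B∩C| + |A∩B∩C|
= 52+24+71 - 8-16-6 + 2
= 147 - 30 + 2
= 119

|A ∪ B ∪ C| = 119


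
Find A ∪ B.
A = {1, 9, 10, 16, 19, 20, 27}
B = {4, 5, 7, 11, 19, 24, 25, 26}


A ∪ B = all elements in A or B (or both)
A = {1, 9, 10, 16, 19, 20, 27}
B = {4, 5, 7, 11, 19, 24, 25, 26}
A ∪ B = {1, 4, 5, 7, 9, 10, 11, 16, 19, 20, 24, 25, 26, 27}

A ∪ B = {1, 4, 5, 7, 9, 10, 11, 16, 19, 20, 24, 25, 26, 27}


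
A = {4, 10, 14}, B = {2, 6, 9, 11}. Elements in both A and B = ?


A = {4, 10, 14}
B = {2, 6, 9, 11}
Region: in both A and B
Elements: ∅

Elements in both A and B: ∅


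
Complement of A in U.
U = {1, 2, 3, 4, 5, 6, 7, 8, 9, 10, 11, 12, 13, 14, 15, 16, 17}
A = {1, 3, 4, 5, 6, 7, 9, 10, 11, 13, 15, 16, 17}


Aᶜ = U \ A = elements in U but not in A
U = {1, 2, 3, 4, 5, 6, 7, 8, 9, 10, 11, 12, 13, 14, 15, 16, 17}
A = {1, 3, 4, 5, 6, 7, 9, 10, 11, 13, 15, 16, 17}
Aᶜ = {2, 8, 12, 14}

Aᶜ = {2, 8, 12, 14}


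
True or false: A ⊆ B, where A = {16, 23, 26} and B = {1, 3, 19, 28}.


A ⊆ B means every element of A is in B.
Elements in A not in B: {16, 23, 26}
So A ⊄ B.

No, A ⊄ B


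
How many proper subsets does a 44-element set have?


Total subsets = 2^n = 2^44 = 17592186044416
Proper subsets exclude the set itself: 2^n - 1
= 17592186044416 - 1
= 17592186044415

Number of proper subsets = 17592186044415


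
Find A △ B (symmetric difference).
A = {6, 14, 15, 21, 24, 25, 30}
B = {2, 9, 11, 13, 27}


A △ B = (A \ B) ∪ (B \ A) = elements in exactly one of A or B
A \ B = {6, 14, 15, 21, 24, 25, 30}
B \ A = {2, 9, 11, 13, 27}
A △ B = {2, 6, 9, 11, 13, 14, 15, 21, 24, 25, 27, 30}

A △ B = {2, 6, 9, 11, 13, 14, 15, 21, 24, 25, 27, 30}


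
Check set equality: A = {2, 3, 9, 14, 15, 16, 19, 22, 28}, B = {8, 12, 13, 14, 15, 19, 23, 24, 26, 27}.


Two sets are equal iff they have exactly the same elements.
A = {2, 3, 9, 14, 15, 16, 19, 22, 28}
B = {8, 12, 13, 14, 15, 19, 23, 24, 26, 27}
Differences: {2, 3, 8, 9, 12, 13, 16, 22, 23, 24, 26, 27, 28}
A ≠ B

No, A ≠ B


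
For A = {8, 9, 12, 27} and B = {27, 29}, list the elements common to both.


A ∩ B = elements in both A and B
A = {8, 9, 12, 27}
B = {27, 29}
A ∩ B = {27}

A ∩ B = {27}


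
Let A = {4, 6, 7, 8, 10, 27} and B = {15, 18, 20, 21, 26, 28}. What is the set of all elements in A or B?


A ∪ B = all elements in A or B (or both)
A = {4, 6, 7, 8, 10, 27}
B = {15, 18, 20, 21, 26, 28}
A ∪ B = {4, 6, 7, 8, 10, 15, 18, 20, 21, 26, 27, 28}

A ∪ B = {4, 6, 7, 8, 10, 15, 18, 20, 21, 26, 27, 28}


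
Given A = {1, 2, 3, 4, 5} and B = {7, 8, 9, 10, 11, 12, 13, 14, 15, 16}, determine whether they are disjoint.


Disjoint means A ∩ B = ∅.
A ∩ B = ∅
A ∩ B = ∅, so A and B are disjoint.

Yes, A and B are disjoint


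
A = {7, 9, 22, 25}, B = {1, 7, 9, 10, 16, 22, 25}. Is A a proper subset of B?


A ⊂ B requires: A ⊆ B AND A ≠ B.
A ⊆ B? Yes
A = B? No
A ⊂ B: Yes (A is a proper subset of B)

Yes, A ⊂ B


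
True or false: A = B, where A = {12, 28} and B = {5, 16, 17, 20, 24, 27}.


Two sets are equal iff they have exactly the same elements.
A = {12, 28}
B = {5, 16, 17, 20, 24, 27}
Differences: {5, 12, 16, 17, 20, 24, 27, 28}
A ≠ B

No, A ≠ B


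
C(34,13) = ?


C(n,k) = n! / (k!(n-k)!)
C(34,13) = 34! / (13!21!)
= 927983760

C(34,13) = 927983760


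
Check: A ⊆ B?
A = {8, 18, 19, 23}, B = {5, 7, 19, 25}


A ⊆ B means every element of A is in B.
Elements in A not in B: {8, 18, 23}
So A ⊄ B.

No, A ⊄ B


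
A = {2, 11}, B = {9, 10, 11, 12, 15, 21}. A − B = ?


A \ B = elements in A but not in B
A = {2, 11}
B = {9, 10, 11, 12, 15, 21}
Remove from A any elements in B
A \ B = {2}

A \ B = {2}


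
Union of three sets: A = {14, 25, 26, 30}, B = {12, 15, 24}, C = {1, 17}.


A ∪ B = {12, 14, 15, 24, 25, 26, 30}
(A ∪ B) ∪ C = {1, 12, 14, 15, 17, 24, 25, 26, 30}

A ∪ B ∪ C = {1, 12, 14, 15, 17, 24, 25, 26, 30}


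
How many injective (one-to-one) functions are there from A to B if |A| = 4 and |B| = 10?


An injection sends each of |A| = 4 inputs to a distinct output in B.
# injections = |B|·(|B|-1)·…·(|B|-|A|+1) = 10! / (10 - 4)!
= 10 × 9 × 8 × 7
= 5040

Number of injections = 5040


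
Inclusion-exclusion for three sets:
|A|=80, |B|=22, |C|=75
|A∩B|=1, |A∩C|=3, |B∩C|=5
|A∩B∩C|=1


|A∪B∪C| = |A|+|B|+|C| - |A∩B|-|A∩C|-|B∩C| + |A∩B∩C|
= 80+22+75 - 1-3-5 + 1
= 177 - 9 + 1
= 169

|A ∪ B ∪ C| = 169


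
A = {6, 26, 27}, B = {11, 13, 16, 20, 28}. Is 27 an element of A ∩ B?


A = {6, 26, 27}, B = {11, 13, 16, 20, 28}
A ∩ B = elements in both A and B
A ∩ B = ∅
Checking if 27 ∈ A ∩ B
27 is not in A ∩ B → False

27 ∉ A ∩ B


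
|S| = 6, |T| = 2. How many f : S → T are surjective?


n = |S| = 6, k = |T| = 2. Surjections via inclusion-exclusion:
S(n,k) = Σ(-1)^i × C(k,i) × (k-i)^n, i=0 to k
i=0: (-1)^0×C(2,0)×2^6 = 64
i=1: (-1)^1×C(2,1)×1^6 = -2
i=2: (-1)^2×C(2,2)×0^6 = 0
Total = 62

Number of surjections = 62


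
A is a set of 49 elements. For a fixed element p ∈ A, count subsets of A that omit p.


Subsets of A avoiding p are subsets of A \ {p}, which has 48 elements.
Count = 2^(n-1) = 2^48
= 281474976710656

Number of subsets avoiding p = 281474976710656


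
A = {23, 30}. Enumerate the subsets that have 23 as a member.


A subset of A contains 23 iff the remaining 1 elements form any subset of A \ {23}.
Count: 2^(n-1) = 2^1 = 2
Subsets containing 23: {23}, {23, 30}

Subsets containing 23 (2 total): {23}, {23, 30}


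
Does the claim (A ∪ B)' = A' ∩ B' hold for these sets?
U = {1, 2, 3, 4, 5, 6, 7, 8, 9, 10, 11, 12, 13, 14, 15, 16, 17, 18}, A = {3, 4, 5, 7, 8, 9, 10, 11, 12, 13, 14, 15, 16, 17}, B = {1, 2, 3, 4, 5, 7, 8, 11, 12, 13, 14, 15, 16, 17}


LHS: A ∪ B = {1, 2, 3, 4, 5, 7, 8, 9, 10, 11, 12, 13, 14, 15, 16, 17}
(A ∪ B)' = U \ (A ∪ B) = {6, 18}
A' = {1, 2, 6, 18}, B' = {6, 9, 10, 18}
Claimed RHS: A' ∩ B' = {6, 18}
Identity is VALID: LHS = RHS = {6, 18} ✓

Identity is valid. (A ∪ B)' = A' ∩ B' = {6, 18}


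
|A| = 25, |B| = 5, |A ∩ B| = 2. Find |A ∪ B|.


|A ∪ B| = |A| + |B| - |A ∩ B|
= 25 + 5 - 2
= 28

|A ∪ B| = 28


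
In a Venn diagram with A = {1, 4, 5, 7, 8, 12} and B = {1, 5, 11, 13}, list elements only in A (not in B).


A = {1, 4, 5, 7, 8, 12}
B = {1, 5, 11, 13}
Region: only in A (not in B)
Elements: {4, 7, 8, 12}

Elements only in A (not in B): {4, 7, 8, 12}


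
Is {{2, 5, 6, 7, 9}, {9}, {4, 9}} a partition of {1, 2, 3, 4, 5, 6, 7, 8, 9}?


A partition requires: (1) non-empty parts, (2) pairwise disjoint, (3) union = U
Parts: {2, 5, 6, 7, 9}, {9}, {4, 9}
Union of parts: {2, 4, 5, 6, 7, 9}
U = {1, 2, 3, 4, 5, 6, 7, 8, 9}
All non-empty? True
Pairwise disjoint? False
Covers U? False

No, not a valid partition


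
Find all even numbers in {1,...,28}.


Checking each candidate:
Condition: even numbers in {1,...,28}
Result = {2, 4, 6, 8, 10, 12, 14, 16, 18, 20, 22, 24, 26, 28}

{2, 4, 6, 8, 10, 12, 14, 16, 18, 20, 22, 24, 26, 28}


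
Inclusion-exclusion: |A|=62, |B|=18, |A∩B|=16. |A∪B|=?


|A ∪ B| = |A| + |B| - |A ∩ B|
= 62 + 18 - 16
= 64

|A ∪ B| = 64


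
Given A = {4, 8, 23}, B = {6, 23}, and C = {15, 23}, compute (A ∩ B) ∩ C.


A ∩ B = {23}
(A ∩ B) ∩ C = {23}

A ∩ B ∩ C = {23}


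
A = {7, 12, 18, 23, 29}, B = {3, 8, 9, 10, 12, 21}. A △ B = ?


A △ B = (A \ B) ∪ (B \ A) = elements in exactly one of A or B
A \ B = {7, 18, 23, 29}
B \ A = {3, 8, 9, 10, 21}
A △ B = {3, 7, 8, 9, 10, 18, 21, 23, 29}

A △ B = {3, 7, 8, 9, 10, 18, 21, 23, 29}


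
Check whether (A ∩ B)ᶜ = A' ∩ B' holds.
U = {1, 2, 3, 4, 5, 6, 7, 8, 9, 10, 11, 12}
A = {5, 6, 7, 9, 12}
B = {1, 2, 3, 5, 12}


LHS: A ∩ B = {5, 12}
(A ∩ B)' = U \ (A ∩ B) = {1, 2, 3, 4, 6, 7, 8, 9, 10, 11}
A' = {1, 2, 3, 4, 8, 10, 11}, B' = {4, 6, 7, 8, 9, 10, 11}
Claimed RHS: A' ∩ B' = {4, 8, 10, 11}
Identity is INVALID: LHS = {1, 2, 3, 4, 6, 7, 8, 9, 10, 11} but the RHS claimed here equals {4, 8, 10, 11}. The correct form is (A ∩ B)' = A' ∪ B'.

Identity is invalid: (A ∩ B)' = {1, 2, 3, 4, 6, 7, 8, 9, 10, 11} but A' ∩ B' = {4, 8, 10, 11}. The correct De Morgan law is (A ∩ B)' = A' ∪ B'.


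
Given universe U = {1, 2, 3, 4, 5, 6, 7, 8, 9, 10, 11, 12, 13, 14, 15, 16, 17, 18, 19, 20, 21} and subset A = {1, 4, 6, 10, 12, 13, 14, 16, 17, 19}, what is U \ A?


Aᶜ = U \ A = elements in U but not in A
U = {1, 2, 3, 4, 5, 6, 7, 8, 9, 10, 11, 12, 13, 14, 15, 16, 17, 18, 19, 20, 21}
A = {1, 4, 6, 10, 12, 13, 14, 16, 17, 19}
Aᶜ = {2, 3, 5, 7, 8, 9, 11, 15, 18, 20, 21}

Aᶜ = {2, 3, 5, 7, 8, 9, 11, 15, 18, 20, 21}


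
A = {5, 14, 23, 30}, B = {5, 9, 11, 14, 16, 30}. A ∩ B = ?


A ∩ B = elements in both A and B
A = {5, 14, 23, 30}
B = {5, 9, 11, 14, 16, 30}
A ∩ B = {5, 14, 30}

A ∩ B = {5, 14, 30}


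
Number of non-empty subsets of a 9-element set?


Total subsets = 2^n = 2^9 = 512
Non-empty subsets exclude the empty set: 2^n - 1
= 512 - 1
= 511

Number of non-empty subsets = 511


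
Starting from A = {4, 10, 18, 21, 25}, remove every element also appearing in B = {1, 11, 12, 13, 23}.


A \ B = elements in A but not in B
A = {4, 10, 18, 21, 25}
B = {1, 11, 12, 13, 23}
Remove from A any elements in B
A \ B = {4, 10, 18, 21, 25}

A \ B = {4, 10, 18, 21, 25}


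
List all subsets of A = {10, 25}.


|A| = 2, so |P(A)| = 2^2 = 4
Enumerate subsets by cardinality (0 to 2):
∅, {10}, {25}, {10, 25}

P(A) has 4 subsets: ∅, {10}, {25}, {10, 25}


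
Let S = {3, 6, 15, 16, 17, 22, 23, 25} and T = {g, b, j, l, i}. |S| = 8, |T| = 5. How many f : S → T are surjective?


n = |S| = 8, k = |T| = 5. Surjections via inclusion-exclusion:
S(n,k) = Σ(-1)^i × C(k,i) × (k-i)^n, i=0 to k
i=0: (-1)^0×C(5,0)×5^8 = 390625
i=1: (-1)^1×C(5,1)×4^8 = -327680
i=2: (-1)^2×C(5,2)×3^8 = 65610
i=3: (-1)^3×C(5,3)×2^8 = -2560
i=4: (-1)^4×C(5,4)×1^8 = 5
i=5: (-1)^5×C(5,5)×0^8 = 0
Total = 126000

Number of surjections = 126000


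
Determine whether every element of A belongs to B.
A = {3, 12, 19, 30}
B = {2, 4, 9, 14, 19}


A ⊆ B means every element of A is in B.
Elements in A not in B: {3, 12, 30}
So A ⊄ B.

No, A ⊄ B


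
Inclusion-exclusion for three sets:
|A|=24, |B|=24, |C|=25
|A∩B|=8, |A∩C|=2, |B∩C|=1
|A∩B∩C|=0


|A∪B∪C| = |A|+|B|+|C| - |A∩B|-|A∩C|-|B∩C| + |A∩B∩C|
= 24+24+25 - 8-2-1 + 0
= 73 - 11 + 0
= 62

|A ∪ B ∪ C| = 62


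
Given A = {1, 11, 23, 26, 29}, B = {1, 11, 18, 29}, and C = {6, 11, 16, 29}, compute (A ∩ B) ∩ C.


A ∩ B = {1, 11, 29}
(A ∩ B) ∩ C = {11, 29}

A ∩ B ∩ C = {11, 29}


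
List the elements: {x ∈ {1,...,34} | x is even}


Checking each candidate:
Condition: even numbers in {1,...,34}
Result = {2, 4, 6, 8, 10, 12, 14, 16, 18, 20, 22, 24, 26, 28, 30, 32, 34}

{2, 4, 6, 8, 10, 12, 14, 16, 18, 20, 22, 24, 26, 28, 30, 32, 34}


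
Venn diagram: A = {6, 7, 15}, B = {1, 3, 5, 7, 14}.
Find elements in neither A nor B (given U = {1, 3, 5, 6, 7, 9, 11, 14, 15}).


A = {6, 7, 15}
B = {1, 3, 5, 7, 14}
Region: in neither A nor B (given U = {1, 3, 5, 6, 7, 9, 11, 14, 15})
Elements: {9, 11}

Elements in neither A nor B (given U = {1, 3, 5, 6, 7, 9, 11, 14, 15}): {9, 11}


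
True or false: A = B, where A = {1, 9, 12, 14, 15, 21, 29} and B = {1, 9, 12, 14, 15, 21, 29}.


Two sets are equal iff they have exactly the same elements.
A = {1, 9, 12, 14, 15, 21, 29}
B = {1, 9, 12, 14, 15, 21, 29}
Same elements → A = B

Yes, A = B


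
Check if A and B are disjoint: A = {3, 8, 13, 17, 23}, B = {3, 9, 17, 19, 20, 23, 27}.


Disjoint means A ∩ B = ∅.
A ∩ B = {3, 17, 23}
A ∩ B ≠ ∅, so A and B are NOT disjoint.

No, A and B are not disjoint (A ∩ B = {3, 17, 23})


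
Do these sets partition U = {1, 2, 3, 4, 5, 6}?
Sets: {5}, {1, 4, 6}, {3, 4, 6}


A partition requires: (1) non-empty parts, (2) pairwise disjoint, (3) union = U
Parts: {5}, {1, 4, 6}, {3, 4, 6}
Union of parts: {1, 3, 4, 5, 6}
U = {1, 2, 3, 4, 5, 6}
All non-empty? True
Pairwise disjoint? False
Covers U? False

No, not a valid partition


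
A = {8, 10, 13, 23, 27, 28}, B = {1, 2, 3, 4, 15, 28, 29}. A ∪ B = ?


A ∪ B = all elements in A or B (or both)
A = {8, 10, 13, 23, 27, 28}
B = {1, 2, 3, 4, 15, 28, 29}
A ∪ B = {1, 2, 3, 4, 8, 10, 13, 15, 23, 27, 28, 29}

A ∪ B = {1, 2, 3, 4, 8, 10, 13, 15, 23, 27, 28, 29}


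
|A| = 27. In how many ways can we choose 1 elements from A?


C(n,k) = n! / (k!(n-k)!)
C(27,1) = 27! / (1!26!)
= 27

C(27,1) = 27


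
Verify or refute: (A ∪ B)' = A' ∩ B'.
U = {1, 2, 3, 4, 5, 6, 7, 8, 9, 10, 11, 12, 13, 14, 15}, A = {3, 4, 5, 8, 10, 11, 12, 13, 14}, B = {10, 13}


LHS: A ∪ B = {3, 4, 5, 8, 10, 11, 12, 13, 14}
(A ∪ B)' = U \ (A ∪ B) = {1, 2, 6, 7, 9, 15}
A' = {1, 2, 6, 7, 9, 15}, B' = {1, 2, 3, 4, 5, 6, 7, 8, 9, 11, 12, 14, 15}
Claimed RHS: A' ∩ B' = {1, 2, 6, 7, 9, 15}
Identity is VALID: LHS = RHS = {1, 2, 6, 7, 9, 15} ✓

Identity is valid. (A ∪ B)' = A' ∩ B' = {1, 2, 6, 7, 9, 15}


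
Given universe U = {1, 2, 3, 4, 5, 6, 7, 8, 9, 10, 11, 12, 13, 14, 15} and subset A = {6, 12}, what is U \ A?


Aᶜ = U \ A = elements in U but not in A
U = {1, 2, 3, 4, 5, 6, 7, 8, 9, 10, 11, 12, 13, 14, 15}
A = {6, 12}
Aᶜ = {1, 2, 3, 4, 5, 7, 8, 9, 10, 11, 13, 14, 15}

Aᶜ = {1, 2, 3, 4, 5, 7, 8, 9, 10, 11, 13, 14, 15}


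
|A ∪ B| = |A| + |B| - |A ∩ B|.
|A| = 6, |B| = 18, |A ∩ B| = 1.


|A ∪ B| = |A| + |B| - |A ∩ B|
= 6 + 18 - 1
= 23

|A ∪ B| = 23


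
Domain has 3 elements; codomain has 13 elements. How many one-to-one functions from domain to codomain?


An injection sends each of |A| = 3 inputs to a distinct output in B.
# injections = |B|·(|B|-1)·…·(|B|-|A|+1) = 13! / (13 - 3)!
= 13 × 12 × 11
= 1716

Number of injections = 1716


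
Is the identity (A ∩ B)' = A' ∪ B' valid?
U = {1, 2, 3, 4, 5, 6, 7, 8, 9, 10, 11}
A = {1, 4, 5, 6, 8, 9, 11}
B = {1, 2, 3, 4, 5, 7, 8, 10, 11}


LHS: A ∩ B = {1, 4, 5, 8, 11}
(A ∩ B)' = U \ (A ∩ B) = {2, 3, 6, 7, 9, 10}
A' = {2, 3, 7, 10}, B' = {6, 9}
Claimed RHS: A' ∪ B' = {2, 3, 6, 7, 9, 10}
Identity is VALID: LHS = RHS = {2, 3, 6, 7, 9, 10} ✓

Identity is valid. (A ∩ B)' = A' ∪ B' = {2, 3, 6, 7, 9, 10}


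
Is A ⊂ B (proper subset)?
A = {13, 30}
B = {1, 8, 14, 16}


A ⊂ B requires: A ⊆ B AND A ≠ B.
A ⊆ B? No
A ⊄ B, so A is not a proper subset.

No, A is not a proper subset of B


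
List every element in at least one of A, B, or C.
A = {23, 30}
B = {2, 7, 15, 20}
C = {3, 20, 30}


A ∪ B = {2, 7, 15, 20, 23, 30}
(A ∪ B) ∪ C = {2, 3, 7, 15, 20, 23, 30}

A ∪ B ∪ C = {2, 3, 7, 15, 20, 23, 30}


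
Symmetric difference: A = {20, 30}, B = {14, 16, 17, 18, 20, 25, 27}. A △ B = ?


A △ B = (A \ B) ∪ (B \ A) = elements in exactly one of A or B
A \ B = {30}
B \ A = {14, 16, 17, 18, 25, 27}
A △ B = {14, 16, 17, 18, 25, 27, 30}

A △ B = {14, 16, 17, 18, 25, 27, 30}


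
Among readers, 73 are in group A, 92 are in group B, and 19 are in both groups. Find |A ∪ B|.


|A ∪ B| = |A| + |B| - |A ∩ B|
= 73 + 92 - 19
= 146

|A ∪ B| = 146


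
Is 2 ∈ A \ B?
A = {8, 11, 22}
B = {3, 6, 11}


A = {8, 11, 22}, B = {3, 6, 11}
A \ B = elements in A but not in B
A \ B = {8, 22}
Checking if 2 ∈ A \ B
2 is not in A \ B → False

2 ∉ A \ B


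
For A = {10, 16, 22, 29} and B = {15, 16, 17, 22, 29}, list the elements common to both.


A ∩ B = elements in both A and B
A = {10, 16, 22, 29}
B = {15, 16, 17, 22, 29}
A ∩ B = {16, 22, 29}

A ∩ B = {16, 22, 29}


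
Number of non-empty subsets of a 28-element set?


Total subsets = 2^n = 2^28 = 268435456
Non-empty subsets exclude the empty set: 2^n - 1
= 268435456 - 1
= 268435455

Number of non-empty subsets = 268435455


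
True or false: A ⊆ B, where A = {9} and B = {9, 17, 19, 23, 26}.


A ⊆ B means every element of A is in B.
All elements of A are in B.
So A ⊆ B.

Yes, A ⊆ B


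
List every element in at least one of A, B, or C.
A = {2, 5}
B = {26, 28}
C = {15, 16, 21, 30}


A ∪ B = {2, 5, 26, 28}
(A ∪ B) ∪ C = {2, 5, 15, 16, 21, 26, 28, 30}

A ∪ B ∪ C = {2, 5, 15, 16, 21, 26, 28, 30}


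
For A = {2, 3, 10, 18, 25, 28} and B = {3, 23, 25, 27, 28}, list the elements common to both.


A ∩ B = elements in both A and B
A = {2, 3, 10, 18, 25, 28}
B = {3, 23, 25, 27, 28}
A ∩ B = {3, 25, 28}

A ∩ B = {3, 25, 28}


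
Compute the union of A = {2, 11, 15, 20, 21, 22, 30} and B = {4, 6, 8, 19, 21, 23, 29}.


A ∪ B = all elements in A or B (or both)
A = {2, 11, 15, 20, 21, 22, 30}
B = {4, 6, 8, 19, 21, 23, 29}
A ∪ B = {2, 4, 6, 8, 11, 15, 19, 20, 21, 22, 23, 29, 30}

A ∪ B = {2, 4, 6, 8, 11, 15, 19, 20, 21, 22, 23, 29, 30}


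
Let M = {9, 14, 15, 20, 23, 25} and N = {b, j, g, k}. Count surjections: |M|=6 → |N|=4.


n = |M| = 6, k = |N| = 4. Surjections via inclusion-exclusion:
S(n,k) = Σ(-1)^i × C(k,i) × (k-i)^n, i=0 to k
i=0: (-1)^0×C(4,0)×4^6 = 4096
i=1: (-1)^1×C(4,1)×3^6 = -2916
i=2: (-1)^2×C(4,2)×2^6 = 384
i=3: (-1)^3×C(4,3)×1^6 = -4
i=4: (-1)^4×C(4,4)×0^6 = 0
Total = 1560

Number of surjections = 1560


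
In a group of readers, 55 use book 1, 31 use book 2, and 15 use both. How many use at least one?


|A ∪ B| = |A| + |B| - |A ∩ B|
= 55 + 31 - 15
= 71

|A ∪ B| = 71


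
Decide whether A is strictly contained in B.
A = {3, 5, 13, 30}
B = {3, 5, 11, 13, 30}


A ⊂ B requires: A ⊆ B AND A ≠ B.
A ⊆ B? Yes
A = B? No
A ⊂ B: Yes (A is a proper subset of B)

Yes, A ⊂ B


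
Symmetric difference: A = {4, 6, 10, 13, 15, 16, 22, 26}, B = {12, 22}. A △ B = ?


A △ B = (A \ B) ∪ (B \ A) = elements in exactly one of A or B
A \ B = {4, 6, 10, 13, 15, 16, 26}
B \ A = {12}
A △ B = {4, 6, 10, 12, 13, 15, 16, 26}

A △ B = {4, 6, 10, 12, 13, 15, 16, 26}


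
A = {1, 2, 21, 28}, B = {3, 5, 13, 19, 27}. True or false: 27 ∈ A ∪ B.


A = {1, 2, 21, 28}, B = {3, 5, 13, 19, 27}
A ∪ B = all elements in A or B
A ∪ B = {1, 2, 3, 5, 13, 19, 21, 27, 28}
Checking if 27 ∈ A ∪ B
27 is in A ∪ B → True

27 ∈ A ∪ B


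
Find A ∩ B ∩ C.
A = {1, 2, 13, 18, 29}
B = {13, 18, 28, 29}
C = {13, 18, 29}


A ∩ B = {13, 18, 29}
(A ∩ B) ∩ C = {13, 18, 29}

A ∩ B ∩ C = {13, 18, 29}


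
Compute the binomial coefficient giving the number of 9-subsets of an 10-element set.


C(n,k) = n! / (k!(n-k)!)
C(10,9) = 10! / (9!1!)
= 10

C(10,9) = 10


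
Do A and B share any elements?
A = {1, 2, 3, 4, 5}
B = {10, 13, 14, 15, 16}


Disjoint means A ∩ B = ∅.
A ∩ B = ∅
A ∩ B = ∅, so A and B are disjoint.

No — A and B share no elements (A ∩ B = ∅), so they are disjoint


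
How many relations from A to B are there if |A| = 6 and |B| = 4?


A relation from A to B is any subset of A × B.
|A × B| = 6 × 4 = 24
# relations = 2^|A × B| = 2^24 = 16777216

Number of relations = 16777216


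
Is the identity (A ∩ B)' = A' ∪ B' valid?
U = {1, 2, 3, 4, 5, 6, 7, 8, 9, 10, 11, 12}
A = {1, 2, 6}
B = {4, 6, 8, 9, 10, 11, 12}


LHS: A ∩ B = {6}
(A ∩ B)' = U \ (A ∩ B) = {1, 2, 3, 4, 5, 7, 8, 9, 10, 11, 12}
A' = {3, 4, 5, 7, 8, 9, 10, 11, 12}, B' = {1, 2, 3, 5, 7}
Claimed RHS: A' ∪ B' = {1, 2, 3, 4, 5, 7, 8, 9, 10, 11, 12}
Identity is VALID: LHS = RHS = {1, 2, 3, 4, 5, 7, 8, 9, 10, 11, 12} ✓

Identity is valid. (A ∩ B)' = A' ∪ B' = {1, 2, 3, 4, 5, 7, 8, 9, 10, 11, 12}


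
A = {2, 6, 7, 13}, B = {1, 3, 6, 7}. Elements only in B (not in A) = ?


A = {2, 6, 7, 13}
B = {1, 3, 6, 7}
Region: only in B (not in A)
Elements: {1, 3}

Elements only in B (not in A): {1, 3}


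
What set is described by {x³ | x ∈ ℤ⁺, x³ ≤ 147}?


Checking each candidate:
Condition: positive perfect cubes ≤ 147
Result = {1, 8, 27, 64, 125}

{1, 8, 27, 64, 125}


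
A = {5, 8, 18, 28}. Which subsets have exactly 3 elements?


|A| = 4, so A has C(4,3) = 4 subsets of size 3.
Enumerate by choosing 3 elements from A at a time:
{5, 8, 18}, {5, 8, 28}, {5, 18, 28}, {8, 18, 28}

3-element subsets (4 total): {5, 8, 18}, {5, 8, 28}, {5, 18, 28}, {8, 18, 28}


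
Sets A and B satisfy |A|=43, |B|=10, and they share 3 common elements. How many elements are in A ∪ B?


|A ∪ B| = |A| + |B| - |A ∩ B|
= 43 + 10 - 3
= 50

|A ∪ B| = 50


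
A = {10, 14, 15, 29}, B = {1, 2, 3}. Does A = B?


Two sets are equal iff they have exactly the same elements.
A = {10, 14, 15, 29}
B = {1, 2, 3}
Differences: {1, 2, 3, 10, 14, 15, 29}
A ≠ B

No, A ≠ B


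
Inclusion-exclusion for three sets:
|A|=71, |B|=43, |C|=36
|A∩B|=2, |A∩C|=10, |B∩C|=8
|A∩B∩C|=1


|A∪B∪C| = |A|+|B|+|C| - |A∩B|-|A∩C|-|B∩C| + |A∩B∩C|
= 71+43+36 - 2-10-8 + 1
= 150 - 20 + 1
= 131

|A ∪ B ∪ C| = 131


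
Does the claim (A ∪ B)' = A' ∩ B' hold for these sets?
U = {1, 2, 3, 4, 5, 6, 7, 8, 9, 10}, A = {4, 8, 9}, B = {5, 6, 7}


LHS: A ∪ B = {4, 5, 6, 7, 8, 9}
(A ∪ B)' = U \ (A ∪ B) = {1, 2, 3, 10}
A' = {1, 2, 3, 5, 6, 7, 10}, B' = {1, 2, 3, 4, 8, 9, 10}
Claimed RHS: A' ∩ B' = {1, 2, 3, 10}
Identity is VALID: LHS = RHS = {1, 2, 3, 10} ✓

Identity is valid. (A ∪ B)' = A' ∩ B' = {1, 2, 3, 10}


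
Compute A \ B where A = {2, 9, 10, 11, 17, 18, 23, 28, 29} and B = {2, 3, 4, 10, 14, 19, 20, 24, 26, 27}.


A \ B = elements in A but not in B
A = {2, 9, 10, 11, 17, 18, 23, 28, 29}
B = {2, 3, 4, 10, 14, 19, 20, 24, 26, 27}
Remove from A any elements in B
A \ B = {9, 11, 17, 18, 23, 28, 29}

A \ B = {9, 11, 17, 18, 23, 28, 29}


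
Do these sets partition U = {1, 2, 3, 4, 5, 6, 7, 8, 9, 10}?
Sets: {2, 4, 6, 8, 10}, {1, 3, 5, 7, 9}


A partition requires: (1) non-empty parts, (2) pairwise disjoint, (3) union = U
Parts: {2, 4, 6, 8, 10}, {1, 3, 5, 7, 9}
Union of parts: {1, 2, 3, 4, 5, 6, 7, 8, 9, 10}
U = {1, 2, 3, 4, 5, 6, 7, 8, 9, 10}
All non-empty? True
Pairwise disjoint? True
Covers U? True

Yes, valid partition


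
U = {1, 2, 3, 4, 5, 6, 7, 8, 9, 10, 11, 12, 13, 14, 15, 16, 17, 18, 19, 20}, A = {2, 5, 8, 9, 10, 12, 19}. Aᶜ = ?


Aᶜ = U \ A = elements in U but not in A
U = {1, 2, 3, 4, 5, 6, 7, 8, 9, 10, 11, 12, 13, 14, 15, 16, 17, 18, 19, 20}
A = {2, 5, 8, 9, 10, 12, 19}
Aᶜ = {1, 3, 4, 6, 7, 11, 13, 14, 15, 16, 17, 18, 20}

Aᶜ = {1, 3, 4, 6, 7, 11, 13, 14, 15, 16, 17, 18, 20}


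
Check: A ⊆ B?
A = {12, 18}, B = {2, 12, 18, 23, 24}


A ⊆ B means every element of A is in B.
All elements of A are in B.
So A ⊆ B.

Yes, A ⊆ B


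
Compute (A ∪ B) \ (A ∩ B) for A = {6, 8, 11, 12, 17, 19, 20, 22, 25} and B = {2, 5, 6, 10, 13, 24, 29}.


A △ B = (A \ B) ∪ (B \ A) = elements in exactly one of A or B
A \ B = {8, 11, 12, 17, 19, 20, 22, 25}
B \ A = {2, 5, 10, 13, 24, 29}
A △ B = {2, 5, 8, 10, 11, 12, 13, 17, 19, 20, 22, 24, 25, 29}

A △ B = {2, 5, 8, 10, 11, 12, 13, 17, 19, 20, 22, 24, 25, 29}


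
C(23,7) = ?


C(n,k) = n! / (k!(n-k)!)
C(23,7) = 23! / (7!16!)
= 245157

C(23,7) = 245157


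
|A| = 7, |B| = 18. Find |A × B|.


|A × B| = |A| × |B|
= 7 × 18
= 126

|A × B| = 126


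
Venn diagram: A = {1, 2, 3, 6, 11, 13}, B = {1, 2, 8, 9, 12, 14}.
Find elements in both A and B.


A = {1, 2, 3, 6, 11, 13}
B = {1, 2, 8, 9, 12, 14}
Region: in both A and B
Elements: {1, 2}

Elements in both A and B: {1, 2}


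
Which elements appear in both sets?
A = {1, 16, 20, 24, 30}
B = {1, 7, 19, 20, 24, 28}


A ∩ B = elements in both A and B
A = {1, 16, 20, 24, 30}
B = {1, 7, 19, 20, 24, 28}
A ∩ B = {1, 20, 24}

A ∩ B = {1, 20, 24}


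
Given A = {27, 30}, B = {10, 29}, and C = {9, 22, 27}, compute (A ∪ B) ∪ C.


A ∪ B = {10, 27, 29, 30}
(A ∪ B) ∪ C = {9, 10, 22, 27, 29, 30}

A ∪ B ∪ C = {9, 10, 22, 27, 29, 30}


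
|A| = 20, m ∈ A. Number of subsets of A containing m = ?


Subsets of A containing m correspond to subsets of A \ {m}, which has 19 elements.
Count = 2^(n-1) = 2^19
= 524288

Number of subsets containing m = 524288


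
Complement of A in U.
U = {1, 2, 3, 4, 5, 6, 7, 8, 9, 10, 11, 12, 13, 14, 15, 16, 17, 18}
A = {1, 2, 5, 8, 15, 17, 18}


Aᶜ = U \ A = elements in U but not in A
U = {1, 2, 3, 4, 5, 6, 7, 8, 9, 10, 11, 12, 13, 14, 15, 16, 17, 18}
A = {1, 2, 5, 8, 15, 17, 18}
Aᶜ = {3, 4, 6, 7, 9, 10, 11, 12, 13, 14, 16}

Aᶜ = {3, 4, 6, 7, 9, 10, 11, 12, 13, 14, 16}


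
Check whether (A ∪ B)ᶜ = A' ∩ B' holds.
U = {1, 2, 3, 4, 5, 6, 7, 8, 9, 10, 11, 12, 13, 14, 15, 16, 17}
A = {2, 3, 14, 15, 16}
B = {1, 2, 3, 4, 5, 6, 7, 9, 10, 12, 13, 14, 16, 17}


LHS: A ∪ B = {1, 2, 3, 4, 5, 6, 7, 9, 10, 12, 13, 14, 15, 16, 17}
(A ∪ B)' = U \ (A ∪ B) = {8, 11}
A' = {1, 4, 5, 6, 7, 8, 9, 10, 11, 12, 13, 17}, B' = {8, 11, 15}
Claimed RHS: A' ∩ B' = {8, 11}
Identity is VALID: LHS = RHS = {8, 11} ✓

Identity is valid. (A ∪ B)' = A' ∩ B' = {8, 11}


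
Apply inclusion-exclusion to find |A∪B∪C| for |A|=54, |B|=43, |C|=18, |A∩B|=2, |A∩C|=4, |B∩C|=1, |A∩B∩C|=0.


|A∪B∪C| = |A|+|B|+|C| - |A∩B|-|A∩C|-|B∩C| + |A∩B∩C|
= 54+43+18 - 2-4-1 + 0
= 115 - 7 + 0
= 108

|A ∪ B ∪ C| = 108


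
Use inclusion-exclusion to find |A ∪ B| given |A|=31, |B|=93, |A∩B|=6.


|A ∪ B| = |A| + |B| - |A ∩ B|
= 31 + 93 - 6
= 118

|A ∪ B| = 118


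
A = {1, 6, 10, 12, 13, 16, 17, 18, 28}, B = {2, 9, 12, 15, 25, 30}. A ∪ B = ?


A ∪ B = all elements in A or B (or both)
A = {1, 6, 10, 12, 13, 16, 17, 18, 28}
B = {2, 9, 12, 15, 25, 30}
A ∪ B = {1, 2, 6, 9, 10, 12, 13, 15, 16, 17, 18, 25, 28, 30}

A ∪ B = {1, 2, 6, 9, 10, 12, 13, 15, 16, 17, 18, 25, 28, 30}


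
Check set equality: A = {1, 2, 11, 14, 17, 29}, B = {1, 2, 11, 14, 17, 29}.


Two sets are equal iff they have exactly the same elements.
A = {1, 2, 11, 14, 17, 29}
B = {1, 2, 11, 14, 17, 29}
Same elements → A = B

Yes, A = B


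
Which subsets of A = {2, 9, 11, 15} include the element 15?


A subset of A contains 15 iff the remaining 3 elements form any subset of A \ {15}.
Count: 2^(n-1) = 2^3 = 8
Subsets containing 15: {15}, {2, 15}, {9, 15}, {11, 15}, {2, 9, 15}, {2, 11, 15}, {9, 11, 15}, {2, 9, 11, 15}

Subsets containing 15 (8 total): {15}, {2, 15}, {9, 15}, {11, 15}, {2, 9, 15}, {2, 11, 15}, {9, 11, 15}, {2, 9, 11, 15}


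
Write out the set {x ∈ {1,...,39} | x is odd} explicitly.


Checking each candidate:
Condition: odd numbers in {1,...,39}
Result = {1, 3, 5, 7, 9, 11, 13, 15, 17, 19, 21, 23, 25, 27, 29, 31, 33, 35, 37, 39}

{1, 3, 5, 7, 9, 11, 13, 15, 17, 19, 21, 23, 25, 27, 29, 31, 33, 35, 37, 39}


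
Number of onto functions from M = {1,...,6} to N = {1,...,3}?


n = |M| = 6, k = |N| = 3. Surjections via inclusion-exclusion:
S(n,k) = Σ(-1)^i × C(k,i) × (k-i)^n, i=0 to k
i=0: (-1)^0×C(3,0)×3^6 = 729
i=1: (-1)^1×C(3,1)×2^6 = -192
i=2: (-1)^2×C(3,2)×1^6 = 3
i=3: (-1)^3×C(3,3)×0^6 = 0
Total = 540

Number of surjections = 540


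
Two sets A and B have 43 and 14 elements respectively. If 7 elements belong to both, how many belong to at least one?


|A ∪ B| = |A| + |B| - |A ∩ B|
= 43 + 14 - 7
= 50

|A ∪ B| = 50


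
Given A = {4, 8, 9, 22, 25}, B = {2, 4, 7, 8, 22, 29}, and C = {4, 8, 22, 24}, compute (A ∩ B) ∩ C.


A ∩ B = {4, 8, 22}
(A ∩ B) ∩ C = {4, 8, 22}

A ∩ B ∩ C = {4, 8, 22}


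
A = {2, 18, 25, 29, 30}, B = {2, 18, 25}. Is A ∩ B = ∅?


Disjoint means A ∩ B = ∅.
A ∩ B = {2, 18, 25}
A ∩ B ≠ ∅, so A and B are NOT disjoint.

No, A and B are not disjoint (A ∩ B = {2, 18, 25})


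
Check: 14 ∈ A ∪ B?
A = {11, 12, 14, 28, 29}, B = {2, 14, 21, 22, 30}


A = {11, 12, 14, 28, 29}, B = {2, 14, 21, 22, 30}
A ∪ B = all elements in A or B
A ∪ B = {2, 11, 12, 14, 21, 22, 28, 29, 30}
Checking if 14 ∈ A ∪ B
14 is in A ∪ B → True

14 ∈ A ∪ B


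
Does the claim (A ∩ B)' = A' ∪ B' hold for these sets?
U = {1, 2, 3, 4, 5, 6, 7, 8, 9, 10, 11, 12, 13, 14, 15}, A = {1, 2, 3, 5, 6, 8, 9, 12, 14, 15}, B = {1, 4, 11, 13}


LHS: A ∩ B = {1}
(A ∩ B)' = U \ (A ∩ B) = {2, 3, 4, 5, 6, 7, 8, 9, 10, 11, 12, 13, 14, 15}
A' = {4, 7, 10, 11, 13}, B' = {2, 3, 5, 6, 7, 8, 9, 10, 12, 14, 15}
Claimed RHS: A' ∪ B' = {2, 3, 4, 5, 6, 7, 8, 9, 10, 11, 12, 13, 14, 15}
Identity is VALID: LHS = RHS = {2, 3, 4, 5, 6, 7, 8, 9, 10, 11, 12, 13, 14, 15} ✓

Identity is valid. (A ∩ B)' = A' ∪ B' = {2, 3, 4, 5, 6, 7, 8, 9, 10, 11, 12, 13, 14, 15}


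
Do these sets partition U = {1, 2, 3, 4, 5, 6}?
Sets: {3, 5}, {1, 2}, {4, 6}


A partition requires: (1) non-empty parts, (2) pairwise disjoint, (3) union = U
Parts: {3, 5}, {1, 2}, {4, 6}
Union of parts: {1, 2, 3, 4, 5, 6}
U = {1, 2, 3, 4, 5, 6}
All non-empty? True
Pairwise disjoint? True
Covers U? True

Yes, valid partition


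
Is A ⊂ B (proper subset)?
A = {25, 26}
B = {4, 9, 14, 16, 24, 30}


A ⊂ B requires: A ⊆ B AND A ≠ B.
A ⊆ B? No
A ⊄ B, so A is not a proper subset.

No, A is not a proper subset of B


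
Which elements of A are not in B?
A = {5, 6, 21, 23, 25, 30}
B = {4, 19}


A \ B = elements in A but not in B
A = {5, 6, 21, 23, 25, 30}
B = {4, 19}
Remove from A any elements in B
A \ B = {5, 6, 21, 23, 25, 30}

A \ B = {5, 6, 21, 23, 25, 30}


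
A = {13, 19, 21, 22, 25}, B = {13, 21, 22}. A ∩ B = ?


A ∩ B = elements in both A and B
A = {13, 19, 21, 22, 25}
B = {13, 21, 22}
A ∩ B = {13, 21, 22}

A ∩ B = {13, 21, 22}


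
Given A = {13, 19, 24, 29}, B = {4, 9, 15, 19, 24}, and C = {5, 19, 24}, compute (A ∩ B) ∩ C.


A ∩ B = {19, 24}
(A ∩ B) ∩ C = {19, 24}

A ∩ B ∩ C = {19, 24}


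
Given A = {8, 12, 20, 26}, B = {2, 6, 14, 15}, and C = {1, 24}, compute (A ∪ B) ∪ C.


A ∪ B = {2, 6, 8, 12, 14, 15, 20, 26}
(A ∪ B) ∪ C = {1, 2, 6, 8, 12, 14, 15, 20, 24, 26}

A ∪ B ∪ C = {1, 2, 6, 8, 12, 14, 15, 20, 24, 26}


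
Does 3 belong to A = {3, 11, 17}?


A = {3, 11, 17}
Checking if 3 is in A
3 is in A → True

3 ∈ A


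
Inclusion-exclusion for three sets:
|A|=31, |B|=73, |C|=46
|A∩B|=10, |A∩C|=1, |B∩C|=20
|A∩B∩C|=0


|A∪B∪C| = |A|+|B|+|C| - |A∩B|-|A∩C|-|B∩C| + |A∩B∩C|
= 31+73+46 - 10-1-20 + 0
= 150 - 31 + 0
= 119

|A ∪ B ∪ C| = 119


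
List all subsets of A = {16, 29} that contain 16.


A subset of A contains 16 iff the remaining 1 elements form any subset of A \ {16}.
Count: 2^(n-1) = 2^1 = 2
Subsets containing 16: {16}, {16, 29}

Subsets containing 16 (2 total): {16}, {16, 29}


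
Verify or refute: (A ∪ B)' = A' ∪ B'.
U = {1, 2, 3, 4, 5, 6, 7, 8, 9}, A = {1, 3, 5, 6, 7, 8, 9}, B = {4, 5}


LHS: A ∪ B = {1, 3, 4, 5, 6, 7, 8, 9}
(A ∪ B)' = U \ (A ∪ B) = {2}
A' = {2, 4}, B' = {1, 2, 3, 6, 7, 8, 9}
Claimed RHS: A' ∪ B' = {1, 2, 3, 4, 6, 7, 8, 9}
Identity is INVALID: LHS = {2} but the RHS claimed here equals {1, 2, 3, 4, 6, 7, 8, 9}. The correct form is (A ∪ B)' = A' ∩ B'.

Identity is invalid: (A ∪ B)' = {2} but A' ∪ B' = {1, 2, 3, 4, 6, 7, 8, 9}. The correct De Morgan law is (A ∪ B)' = A' ∩ B'.


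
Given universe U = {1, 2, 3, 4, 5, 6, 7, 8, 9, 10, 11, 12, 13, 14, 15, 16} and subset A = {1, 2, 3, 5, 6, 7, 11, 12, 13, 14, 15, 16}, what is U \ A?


Aᶜ = U \ A = elements in U but not in A
U = {1, 2, 3, 4, 5, 6, 7, 8, 9, 10, 11, 12, 13, 14, 15, 16}
A = {1, 2, 3, 5, 6, 7, 11, 12, 13, 14, 15, 16}
Aᶜ = {4, 8, 9, 10}

Aᶜ = {4, 8, 9, 10}


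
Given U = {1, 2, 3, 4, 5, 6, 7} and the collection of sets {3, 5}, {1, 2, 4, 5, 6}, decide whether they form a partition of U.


A partition requires: (1) non-empty parts, (2) pairwise disjoint, (3) union = U
Parts: {3, 5}, {1, 2, 4, 5, 6}
Union of parts: {1, 2, 3, 4, 5, 6}
U = {1, 2, 3, 4, 5, 6, 7}
All non-empty? True
Pairwise disjoint? False
Covers U? False

No, not a valid partition


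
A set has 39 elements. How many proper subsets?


Total subsets = 2^n = 2^39 = 549755813888
Proper subsets exclude the set itself: 2^n - 1
= 549755813888 - 1
= 549755813887

Number of proper subsets = 549755813887


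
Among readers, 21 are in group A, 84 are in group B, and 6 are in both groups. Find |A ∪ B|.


|A ∪ B| = |A| + |B| - |A ∩ B|
= 21 + 84 - 6
= 99

|A ∪ B| = 99


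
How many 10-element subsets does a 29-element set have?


C(n,k) = n! / (k!(n-k)!)
C(29,10) = 29! / (10!19!)
= 20030010

C(29,10) = 20030010


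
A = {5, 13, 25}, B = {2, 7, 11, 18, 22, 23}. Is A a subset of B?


A ⊆ B means every element of A is in B.
Elements in A not in B: {5, 13, 25}
So A ⊄ B.

No, A ⊄ B


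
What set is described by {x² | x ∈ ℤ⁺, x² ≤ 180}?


Checking each candidate:
Condition: positive perfect squares ≤ 180
Result = {1, 4, 9, 16, 25, 36, 49, 64, 81, 100, 121, 144, 169}

{1, 4, 9, 16, 25, 36, 49, 64, 81, 100, 121, 144, 169}


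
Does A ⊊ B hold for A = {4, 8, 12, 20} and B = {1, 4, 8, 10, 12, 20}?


A ⊂ B requires: A ⊆ B AND A ≠ B.
A ⊆ B? Yes
A = B? No
A ⊂ B: Yes (A is a proper subset of B)

Yes, A ⊂ B


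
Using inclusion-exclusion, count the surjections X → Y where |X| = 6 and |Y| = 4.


n = |X| = 6, k = |Y| = 4. Surjections via inclusion-exclusion:
S(n,k) = Σ(-1)^i × C(k,i) × (k-i)^n, i=0 to k
i=0: (-1)^0×C(4,0)×4^6 = 4096
i=1: (-1)^1×C(4,1)×3^6 = -2916
i=2: (-1)^2×C(4,2)×2^6 = 384
i=3: (-1)^3×C(4,3)×1^6 = -4
i=4: (-1)^4×C(4,4)×0^6 = 0
Total = 1560

Number of surjections = 1560


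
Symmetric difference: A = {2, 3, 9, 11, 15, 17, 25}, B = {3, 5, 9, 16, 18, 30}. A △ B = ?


A △ B = (A \ B) ∪ (B \ A) = elements in exactly one of A or B
A \ B = {2, 11, 15, 17, 25}
B \ A = {5, 16, 18, 30}
A △ B = {2, 5, 11, 15, 16, 17, 18, 25, 30}

A △ B = {2, 5, 11, 15, 16, 17, 18, 25, 30}


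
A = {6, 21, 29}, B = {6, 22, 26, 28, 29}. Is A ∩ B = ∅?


Disjoint means A ∩ B = ∅.
A ∩ B = {6, 29}
A ∩ B ≠ ∅, so A and B are NOT disjoint.

No, A and B are not disjoint (A ∩ B = {6, 29})


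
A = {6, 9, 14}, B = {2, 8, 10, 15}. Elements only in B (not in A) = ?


A = {6, 9, 14}
B = {2, 8, 10, 15}
Region: only in B (not in A)
Elements: {2, 8, 10, 15}

Elements only in B (not in A): {2, 8, 10, 15}


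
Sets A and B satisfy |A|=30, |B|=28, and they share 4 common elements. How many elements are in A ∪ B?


|A ∪ B| = |A| + |B| - |A ∩ B|
= 30 + 28 - 4
= 54

|A ∪ B| = 54


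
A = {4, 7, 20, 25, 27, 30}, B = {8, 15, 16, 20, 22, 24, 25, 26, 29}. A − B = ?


A \ B = elements in A but not in B
A = {4, 7, 20, 25, 27, 30}
B = {8, 15, 16, 20, 22, 24, 25, 26, 29}
Remove from A any elements in B
A \ B = {4, 7, 27, 30}

A \ B = {4, 7, 27, 30}


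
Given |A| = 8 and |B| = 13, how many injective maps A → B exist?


An injection sends each of |A| = 8 inputs to a distinct output in B.
# injections = |B|·(|B|-1)·…·(|B|-|A|+1) = 13! / (13 - 8)!
= 13 × 12 × 11 × 10 × 9 × 8 × 7 × 6
= 51891840

Number of injections = 51891840


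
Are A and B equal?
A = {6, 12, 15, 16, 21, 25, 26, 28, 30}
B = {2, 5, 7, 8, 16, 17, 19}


Two sets are equal iff they have exactly the same elements.
A = {6, 12, 15, 16, 21, 25, 26, 28, 30}
B = {2, 5, 7, 8, 16, 17, 19}
Differences: {2, 5, 6, 7, 8, 12, 15, 17, 19, 21, 25, 26, 28, 30}
A ≠ B

No, A ≠ B


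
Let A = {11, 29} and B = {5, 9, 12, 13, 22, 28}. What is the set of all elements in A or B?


A ∪ B = all elements in A or B (or both)
A = {11, 29}
B = {5, 9, 12, 13, 22, 28}
A ∪ B = {5, 9, 11, 12, 13, 22, 28, 29}

A ∪ B = {5, 9, 11, 12, 13, 22, 28, 29}


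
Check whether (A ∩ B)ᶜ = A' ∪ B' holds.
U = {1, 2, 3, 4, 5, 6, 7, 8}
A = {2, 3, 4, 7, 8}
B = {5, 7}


LHS: A ∩ B = {7}
(A ∩ B)' = U \ (A ∩ B) = {1, 2, 3, 4, 5, 6, 8}
A' = {1, 5, 6}, B' = {1, 2, 3, 4, 6, 8}
Claimed RHS: A' ∪ B' = {1, 2, 3, 4, 5, 6, 8}
Identity is VALID: LHS = RHS = {1, 2, 3, 4, 5, 6, 8} ✓

Identity is valid. (A ∩ B)' = A' ∪ B' = {1, 2, 3, 4, 5, 6, 8}


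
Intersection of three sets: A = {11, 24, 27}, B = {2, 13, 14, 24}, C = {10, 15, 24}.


A ∩ B = {24}
(A ∩ B) ∩ C = {24}

A ∩ B ∩ C = {24}


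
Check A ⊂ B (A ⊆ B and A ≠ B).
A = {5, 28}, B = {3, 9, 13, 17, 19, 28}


A ⊂ B requires: A ⊆ B AND A ≠ B.
A ⊆ B? No
A ⊄ B, so A is not a proper subset.

No, A is not a proper subset of B


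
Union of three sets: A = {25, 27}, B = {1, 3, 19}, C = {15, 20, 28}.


A ∪ B = {1, 3, 19, 25, 27}
(A ∪ B) ∪ C = {1, 3, 15, 19, 20, 25, 27, 28}

A ∪ B ∪ C = {1, 3, 15, 19, 20, 25, 27, 28}


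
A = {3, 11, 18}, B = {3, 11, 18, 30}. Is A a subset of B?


A ⊆ B means every element of A is in B.
All elements of A are in B.
So A ⊆ B.

Yes, A ⊆ B


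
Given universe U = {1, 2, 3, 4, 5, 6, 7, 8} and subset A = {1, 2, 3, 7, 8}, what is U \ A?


Aᶜ = U \ A = elements in U but not in A
U = {1, 2, 3, 4, 5, 6, 7, 8}
A = {1, 2, 3, 7, 8}
Aᶜ = {4, 5, 6}

Aᶜ = {4, 5, 6}


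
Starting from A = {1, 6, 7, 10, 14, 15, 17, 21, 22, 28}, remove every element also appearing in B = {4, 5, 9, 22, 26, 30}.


A \ B = elements in A but not in B
A = {1, 6, 7, 10, 14, 15, 17, 21, 22, 28}
B = {4, 5, 9, 22, 26, 30}
Remove from A any elements in B
A \ B = {1, 6, 7, 10, 14, 15, 17, 21, 28}

A \ B = {1, 6, 7, 10, 14, 15, 17, 21, 28}


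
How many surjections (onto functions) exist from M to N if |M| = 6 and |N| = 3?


n = |M| = 6, k = |N| = 3. Surjections via inclusion-exclusion:
S(n,k) = Σ(-1)^i × C(k,i) × (k-i)^n, i=0 to k
i=0: (-1)^0×C(3,0)×3^6 = 729
i=1: (-1)^1×C(3,1)×2^6 = -192
i=2: (-1)^2×C(3,2)×1^6 = 3
i=3: (-1)^3×C(3,3)×0^6 = 0
Total = 540

Number of surjections = 540
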